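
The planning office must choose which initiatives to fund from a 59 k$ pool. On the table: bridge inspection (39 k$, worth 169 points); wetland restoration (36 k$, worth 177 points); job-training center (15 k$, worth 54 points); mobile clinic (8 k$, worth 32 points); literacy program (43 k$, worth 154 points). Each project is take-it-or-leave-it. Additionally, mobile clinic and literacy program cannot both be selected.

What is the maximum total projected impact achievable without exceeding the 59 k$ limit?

263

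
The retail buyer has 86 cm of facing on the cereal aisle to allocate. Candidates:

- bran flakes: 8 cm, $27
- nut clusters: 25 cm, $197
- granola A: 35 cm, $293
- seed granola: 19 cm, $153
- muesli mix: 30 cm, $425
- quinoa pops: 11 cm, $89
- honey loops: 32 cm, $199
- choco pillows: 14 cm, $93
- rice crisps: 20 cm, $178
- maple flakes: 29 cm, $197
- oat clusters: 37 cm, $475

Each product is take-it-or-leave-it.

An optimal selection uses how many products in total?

The maximum weekly sales within 86 cm is 1053.
seed granola + muesli mix + oat clusters hits 1053 at 86 cm.
All optima have 3 products.

3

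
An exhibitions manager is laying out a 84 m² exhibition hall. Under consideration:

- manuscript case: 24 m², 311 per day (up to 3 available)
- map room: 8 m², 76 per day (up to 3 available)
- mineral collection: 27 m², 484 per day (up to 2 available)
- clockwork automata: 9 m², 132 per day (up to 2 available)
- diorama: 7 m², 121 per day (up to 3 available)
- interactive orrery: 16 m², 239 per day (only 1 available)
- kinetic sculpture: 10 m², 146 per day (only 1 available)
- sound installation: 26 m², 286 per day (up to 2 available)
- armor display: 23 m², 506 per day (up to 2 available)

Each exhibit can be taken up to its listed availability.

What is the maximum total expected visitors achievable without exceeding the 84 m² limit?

1642

A density-first pass picks mineral collection + diorama + 2×armor display — 1617 at 80 m².
Replace diorama with kinetic sculpture: the trade gains 25 net, giving 1642 at 83 m².
Nothing else within 84 m² beats 1642.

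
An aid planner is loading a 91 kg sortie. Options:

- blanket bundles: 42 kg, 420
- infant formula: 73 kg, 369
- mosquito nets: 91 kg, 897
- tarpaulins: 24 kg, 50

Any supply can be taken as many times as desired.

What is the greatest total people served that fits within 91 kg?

897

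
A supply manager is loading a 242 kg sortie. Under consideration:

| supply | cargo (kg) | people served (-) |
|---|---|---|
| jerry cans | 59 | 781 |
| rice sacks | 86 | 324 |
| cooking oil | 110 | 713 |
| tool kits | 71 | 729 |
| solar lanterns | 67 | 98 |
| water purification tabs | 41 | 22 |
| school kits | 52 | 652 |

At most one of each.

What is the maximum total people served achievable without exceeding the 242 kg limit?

2223

By people served per kg: jerry cans 13.24, school kits 12.54, tool kits 10.27, cooking oil 6.48 lead.
The ratio heuristic lands on jerry cans + tool kits + water purification tabs + school kits (2184) but leaves 19 kg idle.
The 93 kg tied up in water purification tabs and school kits is better spent on cooking oil — total rises to 2223 (240 kg).
Nothing else within 242 kg beats 2223.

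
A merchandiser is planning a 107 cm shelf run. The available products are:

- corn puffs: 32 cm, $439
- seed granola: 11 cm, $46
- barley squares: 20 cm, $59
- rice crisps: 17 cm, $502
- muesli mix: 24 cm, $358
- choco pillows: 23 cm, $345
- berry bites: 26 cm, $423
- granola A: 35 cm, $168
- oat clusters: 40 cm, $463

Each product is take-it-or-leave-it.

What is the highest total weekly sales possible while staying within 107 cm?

By weekly sales per cm: rice crisps 29.53, berry bites 16.27, choco pillows 15.00 lead.
A density-first pass picks seed granola + rice crisps + muesli mix + choco pillows + berry bites — 1674 at 101 cm.
Dropping seed granola and choco pillows frees 34 cm; slotting in oat clusters (40 cm) lifts the total to 1746 at 107 cm.
An exhaustive check of the 512 subsets confirms 1746.

1746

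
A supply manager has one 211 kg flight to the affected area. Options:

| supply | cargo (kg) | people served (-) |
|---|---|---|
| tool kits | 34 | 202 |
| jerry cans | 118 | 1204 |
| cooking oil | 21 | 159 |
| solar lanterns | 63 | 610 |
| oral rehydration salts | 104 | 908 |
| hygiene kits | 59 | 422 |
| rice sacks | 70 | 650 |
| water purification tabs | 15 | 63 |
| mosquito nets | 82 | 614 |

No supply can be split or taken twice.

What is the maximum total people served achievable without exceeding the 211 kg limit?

2013

The ratio heuristic lands on jerry cans + cooking oil + solar lanterns (1973) but leaves 9 kg idle.
The 63 kg tied up in solar lanterns is better spent on rice sacks — total rises to 2013 (209 kg).
Next best is jerry cans + cooking oil + solar lanterns at 1973 (202 kg) — short by 40.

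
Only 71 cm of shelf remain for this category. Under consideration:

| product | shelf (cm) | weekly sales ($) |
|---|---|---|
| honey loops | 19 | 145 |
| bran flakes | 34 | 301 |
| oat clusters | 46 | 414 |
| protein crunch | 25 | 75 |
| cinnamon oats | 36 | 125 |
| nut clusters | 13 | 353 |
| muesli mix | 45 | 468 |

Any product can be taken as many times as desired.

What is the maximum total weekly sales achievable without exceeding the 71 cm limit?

1765

By weekly sales per cm: nut clusters 27.15, muesli mix 10.40, oat clusters 9.00 lead.
5×nut clusters uses 65 of the 71 cm and totals 1765.
No other feasible combination exceeds 1765.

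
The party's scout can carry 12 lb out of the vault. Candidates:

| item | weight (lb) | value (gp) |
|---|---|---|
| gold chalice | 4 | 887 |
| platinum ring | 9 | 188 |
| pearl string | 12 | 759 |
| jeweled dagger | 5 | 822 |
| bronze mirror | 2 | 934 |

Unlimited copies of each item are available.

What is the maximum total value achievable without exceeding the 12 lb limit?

Taking 6×bronze mirror: 12 lb used, 5604 in value.
That's the maximum — no swap from here does better than 5604.

5604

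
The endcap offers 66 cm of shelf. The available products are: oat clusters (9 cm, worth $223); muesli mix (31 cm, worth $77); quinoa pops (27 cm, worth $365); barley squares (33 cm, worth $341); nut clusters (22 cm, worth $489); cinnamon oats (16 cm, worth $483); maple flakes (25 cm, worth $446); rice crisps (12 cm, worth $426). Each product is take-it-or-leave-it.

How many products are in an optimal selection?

4

Best achievable weekly sales is 1621.
oat clusters + nut clusters + cinnamon oats + rice crisps hits 1621 at 59 cm.
All optima have 4 products.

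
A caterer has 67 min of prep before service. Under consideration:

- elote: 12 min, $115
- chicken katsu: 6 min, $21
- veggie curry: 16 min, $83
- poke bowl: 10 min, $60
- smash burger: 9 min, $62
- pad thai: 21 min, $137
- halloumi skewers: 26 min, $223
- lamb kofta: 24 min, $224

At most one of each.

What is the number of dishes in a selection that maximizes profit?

Best achievable profit is 562.
elote + halloumi skewers + lamb kofta hits 562 at 62 min.
Every optimal selection uses 3 dishes.

3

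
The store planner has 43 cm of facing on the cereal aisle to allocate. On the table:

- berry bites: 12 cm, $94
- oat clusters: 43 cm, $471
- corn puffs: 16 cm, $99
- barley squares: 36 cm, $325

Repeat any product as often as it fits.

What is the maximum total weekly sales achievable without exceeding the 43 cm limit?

471

Ranking by ratio (weekly sales/cm): oat clusters 10.95, barley squares 9.03, berry bites 7.83.
The ratio ordering already packs tightly: oat clusters, 43 cm, 471.
That's the maximum — no swap from here does better than 471.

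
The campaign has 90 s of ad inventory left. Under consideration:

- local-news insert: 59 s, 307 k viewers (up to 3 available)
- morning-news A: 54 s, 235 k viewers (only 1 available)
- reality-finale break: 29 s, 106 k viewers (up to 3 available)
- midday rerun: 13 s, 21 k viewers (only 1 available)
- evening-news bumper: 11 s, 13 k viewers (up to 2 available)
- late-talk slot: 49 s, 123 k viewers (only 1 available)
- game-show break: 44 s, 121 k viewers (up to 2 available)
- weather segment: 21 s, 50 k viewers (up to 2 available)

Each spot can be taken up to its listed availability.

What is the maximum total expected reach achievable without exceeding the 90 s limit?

413

By expected reach per s: local-news insert 5.20, morning-news A 4.35, reality-finale break 3.66, game-show break 2.75 lead.
Best packing: local-news insert + reality-finale break — 88 s, 413 total.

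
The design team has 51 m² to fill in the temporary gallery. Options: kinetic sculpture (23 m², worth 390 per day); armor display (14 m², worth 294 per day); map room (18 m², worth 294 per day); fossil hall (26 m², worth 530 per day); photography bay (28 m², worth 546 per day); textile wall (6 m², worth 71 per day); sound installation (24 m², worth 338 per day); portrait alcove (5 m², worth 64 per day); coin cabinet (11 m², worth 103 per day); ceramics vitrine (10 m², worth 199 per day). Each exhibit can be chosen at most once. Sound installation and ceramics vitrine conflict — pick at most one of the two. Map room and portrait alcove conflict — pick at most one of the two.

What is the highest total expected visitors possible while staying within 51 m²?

1023

Best packing: armor display + fossil hall + ceramics vitrine — 50 m², 1023 total.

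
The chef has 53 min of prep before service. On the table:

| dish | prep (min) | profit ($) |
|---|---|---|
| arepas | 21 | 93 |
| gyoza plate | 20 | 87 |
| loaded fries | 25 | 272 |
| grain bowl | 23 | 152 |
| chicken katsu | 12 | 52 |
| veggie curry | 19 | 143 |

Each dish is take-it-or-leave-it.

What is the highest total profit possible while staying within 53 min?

424

Ranking by ratio (profit/min): loaded fries 10.88, veggie curry 7.53, grain bowl 6.61, arepas 4.43.
The ratio heuristic lands on loaded fries + veggie curry (415) but leaves 9 min idle.
The 19 min tied up in veggie curry is better spent on grain bowl — total rises to 424 (48 min).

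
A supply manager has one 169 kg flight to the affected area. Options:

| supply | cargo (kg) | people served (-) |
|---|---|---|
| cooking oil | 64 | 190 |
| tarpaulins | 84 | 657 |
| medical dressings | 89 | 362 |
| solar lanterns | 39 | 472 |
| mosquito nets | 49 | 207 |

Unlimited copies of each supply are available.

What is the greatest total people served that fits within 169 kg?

Taking 4×solar lanterns: 156 kg used, 1888 in people served.

1888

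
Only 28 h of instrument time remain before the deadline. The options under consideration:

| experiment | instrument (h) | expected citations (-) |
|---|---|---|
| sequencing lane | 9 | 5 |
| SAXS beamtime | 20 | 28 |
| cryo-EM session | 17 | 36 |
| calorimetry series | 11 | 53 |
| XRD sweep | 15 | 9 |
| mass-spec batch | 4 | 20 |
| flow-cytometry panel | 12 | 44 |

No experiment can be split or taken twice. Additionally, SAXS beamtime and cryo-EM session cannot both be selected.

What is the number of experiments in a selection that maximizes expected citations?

3

Optimal total is 117.
For example calorimetry series + mass-spec batch + flow-cytometry panel achieves it, using 27 h.
Every optimal selection uses 3 experiments.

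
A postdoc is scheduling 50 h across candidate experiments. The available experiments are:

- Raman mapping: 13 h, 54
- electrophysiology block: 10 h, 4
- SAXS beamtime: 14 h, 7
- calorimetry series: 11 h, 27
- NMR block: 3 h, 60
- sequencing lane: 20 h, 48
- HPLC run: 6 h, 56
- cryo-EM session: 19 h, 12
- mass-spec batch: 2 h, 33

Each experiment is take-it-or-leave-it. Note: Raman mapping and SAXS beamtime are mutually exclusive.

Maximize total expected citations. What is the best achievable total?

251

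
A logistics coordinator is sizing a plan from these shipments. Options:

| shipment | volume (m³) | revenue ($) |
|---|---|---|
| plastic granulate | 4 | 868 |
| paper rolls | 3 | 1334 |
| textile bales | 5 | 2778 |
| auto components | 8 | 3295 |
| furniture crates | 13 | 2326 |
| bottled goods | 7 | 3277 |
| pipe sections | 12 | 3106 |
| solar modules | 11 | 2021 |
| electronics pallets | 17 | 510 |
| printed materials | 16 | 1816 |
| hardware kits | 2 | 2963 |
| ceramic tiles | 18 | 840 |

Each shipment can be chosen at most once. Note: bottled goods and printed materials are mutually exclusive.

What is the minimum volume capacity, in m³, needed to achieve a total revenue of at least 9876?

17

Need the lightest bundle worth ≥ 9876.
paper rolls + textile bales + bottled goods + hardware kits reaches 10352 using 17 m³.
No combination under 17 m³ hits 9876.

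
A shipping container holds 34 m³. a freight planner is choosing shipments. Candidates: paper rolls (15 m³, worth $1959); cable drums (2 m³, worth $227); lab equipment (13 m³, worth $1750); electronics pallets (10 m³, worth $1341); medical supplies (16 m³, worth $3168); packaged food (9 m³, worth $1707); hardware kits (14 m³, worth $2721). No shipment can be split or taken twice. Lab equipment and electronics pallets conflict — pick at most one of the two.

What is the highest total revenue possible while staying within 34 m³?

Density check — medical supplies 198.00, hardware kits 194.36, packaged food 189.67 are the best per m³.
Best packing: cable drums + medical supplies + hardware kits — 32 m³, 6116 total.
Next best is medical supplies + hardware kits at 5889 (30 m³) — short by 227.

6116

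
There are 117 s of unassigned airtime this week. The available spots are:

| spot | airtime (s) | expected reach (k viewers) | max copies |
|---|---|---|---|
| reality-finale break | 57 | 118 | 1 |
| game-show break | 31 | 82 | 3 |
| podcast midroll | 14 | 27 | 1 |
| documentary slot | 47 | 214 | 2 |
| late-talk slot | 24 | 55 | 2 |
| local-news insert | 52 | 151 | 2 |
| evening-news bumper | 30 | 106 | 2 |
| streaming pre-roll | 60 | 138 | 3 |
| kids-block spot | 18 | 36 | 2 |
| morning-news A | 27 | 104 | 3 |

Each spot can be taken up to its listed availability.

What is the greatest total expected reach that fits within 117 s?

464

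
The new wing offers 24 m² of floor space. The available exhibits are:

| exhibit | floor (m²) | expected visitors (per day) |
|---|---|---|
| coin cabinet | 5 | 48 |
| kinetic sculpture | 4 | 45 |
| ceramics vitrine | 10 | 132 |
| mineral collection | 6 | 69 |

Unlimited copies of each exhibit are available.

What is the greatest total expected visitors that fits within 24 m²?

309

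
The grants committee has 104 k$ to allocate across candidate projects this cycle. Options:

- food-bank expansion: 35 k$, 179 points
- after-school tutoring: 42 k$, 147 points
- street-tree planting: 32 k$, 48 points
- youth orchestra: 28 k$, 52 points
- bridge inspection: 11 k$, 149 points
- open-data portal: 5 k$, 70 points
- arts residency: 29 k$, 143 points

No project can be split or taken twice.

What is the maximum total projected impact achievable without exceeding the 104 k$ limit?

545

A density-first pass picks food-bank expansion + bridge inspection + open-data portal + arts residency — 541 at 80 k$.
The 29 k$ tied up in arts residency is better spent on after-school tutoring — total rises to 545 (93 k$).
The closest alternative, food-bank expansion + bridge inspection + open-data portal + arts residency, reaches only 541.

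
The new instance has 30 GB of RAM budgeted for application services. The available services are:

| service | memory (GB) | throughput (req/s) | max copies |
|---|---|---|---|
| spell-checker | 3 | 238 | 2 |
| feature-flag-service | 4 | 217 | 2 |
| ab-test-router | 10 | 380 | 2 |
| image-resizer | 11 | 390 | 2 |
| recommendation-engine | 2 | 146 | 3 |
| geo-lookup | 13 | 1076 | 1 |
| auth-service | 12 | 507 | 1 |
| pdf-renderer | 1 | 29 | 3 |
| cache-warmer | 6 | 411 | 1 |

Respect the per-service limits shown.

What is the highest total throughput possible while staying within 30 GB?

By throughput per GB: geo-lookup 82.77, spell-checker 79.33, recommendation-engine 73.00, cache-warmer 68.50 lead.
A density-first pass picks 2×spell-checker + feature-flag-service + 3×recommendation-engine + geo-lookup + pdf-renderer — 2236 at 30 GB.
The 6 GB tied up in feature-flag-service and recommendation-engine is better spent on cache-warmer — total rises to 2284 (30 GB).

2284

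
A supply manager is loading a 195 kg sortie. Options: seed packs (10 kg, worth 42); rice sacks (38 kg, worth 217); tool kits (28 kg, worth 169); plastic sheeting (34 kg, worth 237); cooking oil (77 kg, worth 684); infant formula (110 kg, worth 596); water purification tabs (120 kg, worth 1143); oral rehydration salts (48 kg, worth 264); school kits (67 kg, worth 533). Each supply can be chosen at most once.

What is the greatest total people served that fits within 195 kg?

1676

The ratio ordering already packs tightly: water purification tabs + school kits, 187 kg, 1676.
Runner-up rice sacks + plastic sheeting + water purification tabs tops out at 1597.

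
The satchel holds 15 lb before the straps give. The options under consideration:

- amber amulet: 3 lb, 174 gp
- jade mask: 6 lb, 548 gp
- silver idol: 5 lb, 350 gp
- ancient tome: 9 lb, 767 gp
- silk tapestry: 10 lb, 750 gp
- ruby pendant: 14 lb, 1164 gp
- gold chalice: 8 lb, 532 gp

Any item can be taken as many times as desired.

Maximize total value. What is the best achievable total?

Ranking by ratio (value/lb): jade mask 91.33, ancient tome 85.22, ruby pendant 83.14.
Greedy by ratio would take amber amulet + 2×jade mask: 15 lb used, total 1270.
Replace amber amulet and jade mask with ancient tome: the trade gains 45 net, giving 1315 at 15 lb.
That's the maximum — no swap from here does better than 1315.

1315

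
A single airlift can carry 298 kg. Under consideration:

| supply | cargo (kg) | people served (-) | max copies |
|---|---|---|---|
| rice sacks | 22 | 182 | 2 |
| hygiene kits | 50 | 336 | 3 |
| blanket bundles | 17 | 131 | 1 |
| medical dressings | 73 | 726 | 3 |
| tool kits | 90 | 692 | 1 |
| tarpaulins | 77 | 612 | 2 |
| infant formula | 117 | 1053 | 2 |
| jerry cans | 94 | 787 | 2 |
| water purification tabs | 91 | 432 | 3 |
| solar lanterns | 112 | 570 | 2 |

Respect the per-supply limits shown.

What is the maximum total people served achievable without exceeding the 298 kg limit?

2790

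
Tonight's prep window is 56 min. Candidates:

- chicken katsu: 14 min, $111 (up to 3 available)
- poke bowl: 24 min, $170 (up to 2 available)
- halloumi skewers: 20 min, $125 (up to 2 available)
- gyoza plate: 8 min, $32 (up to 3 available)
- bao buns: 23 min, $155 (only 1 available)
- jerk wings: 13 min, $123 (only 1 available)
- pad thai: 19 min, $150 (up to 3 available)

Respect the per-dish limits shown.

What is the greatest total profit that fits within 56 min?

Taking 3×chicken katsu + jerk wings: 55 min used, 456 in profit.

456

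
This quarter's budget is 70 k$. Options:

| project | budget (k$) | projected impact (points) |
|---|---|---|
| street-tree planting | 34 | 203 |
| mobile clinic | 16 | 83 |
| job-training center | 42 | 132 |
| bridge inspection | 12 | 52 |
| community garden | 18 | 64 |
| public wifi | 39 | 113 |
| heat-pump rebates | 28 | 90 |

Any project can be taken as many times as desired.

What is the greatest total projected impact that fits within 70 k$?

406

The ratio ordering already packs tightly: 2×street-tree planting, 68 k$, 406.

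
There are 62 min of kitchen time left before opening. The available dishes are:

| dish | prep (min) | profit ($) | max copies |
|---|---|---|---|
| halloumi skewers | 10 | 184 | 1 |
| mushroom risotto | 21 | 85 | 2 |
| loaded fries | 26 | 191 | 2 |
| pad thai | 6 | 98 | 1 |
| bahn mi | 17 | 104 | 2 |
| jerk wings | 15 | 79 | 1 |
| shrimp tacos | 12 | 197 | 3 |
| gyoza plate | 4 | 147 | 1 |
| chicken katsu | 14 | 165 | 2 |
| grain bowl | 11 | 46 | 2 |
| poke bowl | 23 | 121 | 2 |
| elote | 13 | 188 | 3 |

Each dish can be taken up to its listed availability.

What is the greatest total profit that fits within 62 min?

1024

Density check — gyoza plate 36.75, halloumi skewers 18.40, shrimp tacos 16.42 are the best per min.
A density-first pass picks halloumi skewers + pad thai + 3×shrimp tacos + gyoza plate — 1020 at 56 min.
Replace halloumi skewers with elote: the trade gains 4 net, giving 1024 at 59 min.
No other feasible combination exceeds 1024.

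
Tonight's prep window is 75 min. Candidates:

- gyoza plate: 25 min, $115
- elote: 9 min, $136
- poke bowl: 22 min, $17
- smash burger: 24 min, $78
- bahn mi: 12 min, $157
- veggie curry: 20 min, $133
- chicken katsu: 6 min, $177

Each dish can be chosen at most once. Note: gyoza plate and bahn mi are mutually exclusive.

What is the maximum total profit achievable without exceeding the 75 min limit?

681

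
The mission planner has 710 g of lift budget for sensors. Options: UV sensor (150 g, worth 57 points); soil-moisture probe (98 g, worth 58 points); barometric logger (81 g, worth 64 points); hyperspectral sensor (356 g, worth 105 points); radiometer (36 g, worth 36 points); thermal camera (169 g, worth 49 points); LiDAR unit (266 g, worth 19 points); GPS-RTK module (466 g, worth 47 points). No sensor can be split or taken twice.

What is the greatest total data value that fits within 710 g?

284

Filling by ratio: UV sensor + soil-moisture probe + barometric logger + radiometer + thermal camera for 264, with 176 g left unused.
Replace radiometer and thermal camera with hyperspectral sensor: the trade gains 20 net, giving 284 at 685 g.
Every other selection either busts 710 g or fails to beat 284.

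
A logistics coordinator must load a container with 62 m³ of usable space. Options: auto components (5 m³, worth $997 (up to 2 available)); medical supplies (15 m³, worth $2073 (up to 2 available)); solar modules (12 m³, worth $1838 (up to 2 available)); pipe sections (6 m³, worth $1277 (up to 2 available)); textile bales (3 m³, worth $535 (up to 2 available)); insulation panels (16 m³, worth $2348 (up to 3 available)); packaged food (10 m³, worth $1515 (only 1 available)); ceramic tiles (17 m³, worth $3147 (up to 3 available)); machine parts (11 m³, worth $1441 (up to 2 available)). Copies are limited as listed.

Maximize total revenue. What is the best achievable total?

11912

2×auto components + 2×pipe sections + 2×textile bales + 2×ceramic tiles uses 62 of the 62 m³ and totals 11912.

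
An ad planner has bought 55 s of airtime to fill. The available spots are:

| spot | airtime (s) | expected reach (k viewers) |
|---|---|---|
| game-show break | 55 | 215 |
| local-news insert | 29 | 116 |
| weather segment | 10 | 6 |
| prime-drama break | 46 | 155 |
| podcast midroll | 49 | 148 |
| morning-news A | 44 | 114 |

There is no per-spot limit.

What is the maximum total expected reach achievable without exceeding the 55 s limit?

Ranking by ratio (expected reach/s): local-news insert 4.00, game-show break 3.91, prime-drama break 3.37.
Filling by ratio: local-news insert + 2×weather segment for 128, with 6 s left unused.
Dropping local-news insert and 2×weather segment frees 49 s; slotting in game-show break (55 s) lifts the total to 215 at 55 s.
That's the maximum — no swap from here does better than 215.

215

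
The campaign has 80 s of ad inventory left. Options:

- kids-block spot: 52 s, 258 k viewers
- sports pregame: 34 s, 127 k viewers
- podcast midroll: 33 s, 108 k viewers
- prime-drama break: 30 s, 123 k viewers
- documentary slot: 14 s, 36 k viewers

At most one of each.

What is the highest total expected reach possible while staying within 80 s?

Best packing: kids-block spot + documentary slot — 66 s, 294 total.

294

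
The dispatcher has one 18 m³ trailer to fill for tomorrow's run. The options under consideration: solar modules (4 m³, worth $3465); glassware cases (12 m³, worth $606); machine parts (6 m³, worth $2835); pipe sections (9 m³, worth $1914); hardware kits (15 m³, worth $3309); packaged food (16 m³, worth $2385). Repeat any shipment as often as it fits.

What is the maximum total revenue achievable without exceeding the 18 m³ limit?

By revenue per m³: solar modules 866.25, machine parts 472.50, hardware kits 220.60, pipe sections 212.67 lead.
Best packing: 4×solar modules — 16 m³, 13860 total.
No other feasible combination exceeds 13860.

13860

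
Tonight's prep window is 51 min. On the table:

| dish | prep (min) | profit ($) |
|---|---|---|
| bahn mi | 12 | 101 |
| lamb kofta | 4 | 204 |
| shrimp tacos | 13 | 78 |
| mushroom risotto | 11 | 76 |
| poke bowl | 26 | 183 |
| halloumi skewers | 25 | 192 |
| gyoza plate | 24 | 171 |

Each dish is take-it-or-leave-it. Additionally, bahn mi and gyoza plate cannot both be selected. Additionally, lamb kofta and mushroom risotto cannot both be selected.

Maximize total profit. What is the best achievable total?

497

Best packing: bahn mi + lamb kofta + halloumi skewers — 41 min, 497 total.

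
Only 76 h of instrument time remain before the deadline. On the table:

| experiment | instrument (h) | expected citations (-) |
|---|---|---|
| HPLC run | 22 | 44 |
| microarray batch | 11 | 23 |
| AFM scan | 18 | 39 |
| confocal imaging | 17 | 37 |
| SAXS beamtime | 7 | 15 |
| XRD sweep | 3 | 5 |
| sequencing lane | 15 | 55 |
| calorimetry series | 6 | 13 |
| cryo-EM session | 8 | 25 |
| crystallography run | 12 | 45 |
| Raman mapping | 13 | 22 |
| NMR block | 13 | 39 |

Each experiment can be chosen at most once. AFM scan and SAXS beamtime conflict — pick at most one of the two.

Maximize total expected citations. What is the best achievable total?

224

Ranking by ratio (expected citations/h): crystallography run 3.75, sequencing lane 3.67, cryo-EM session 3.12.
The ratio heuristic lands on confocal imaging + XRD sweep + sequencing lane + calorimetry series + cryo-EM session + crystallography run + NMR block (219) but leaves 2 h idle.
The 9 h tied up in XRD sweep and calorimetry series is better spent on microarray batch — total rises to 224 (76 h).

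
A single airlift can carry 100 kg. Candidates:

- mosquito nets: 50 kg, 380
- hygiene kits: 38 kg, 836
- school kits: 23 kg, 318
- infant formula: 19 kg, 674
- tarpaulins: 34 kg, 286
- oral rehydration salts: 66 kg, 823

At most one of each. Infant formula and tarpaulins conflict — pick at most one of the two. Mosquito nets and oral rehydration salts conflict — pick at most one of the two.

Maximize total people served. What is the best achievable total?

1828

Ranking by ratio (people served/kg): infant formula 35.47, hygiene kits 22.00, school kits 13.83, oral rehydration salts 12.47.
Taking hygiene kits + school kits + infant formula: 80 kg used, 1828 in people served.
The closest alternative, hygiene kits + infant formula, reaches only 1510.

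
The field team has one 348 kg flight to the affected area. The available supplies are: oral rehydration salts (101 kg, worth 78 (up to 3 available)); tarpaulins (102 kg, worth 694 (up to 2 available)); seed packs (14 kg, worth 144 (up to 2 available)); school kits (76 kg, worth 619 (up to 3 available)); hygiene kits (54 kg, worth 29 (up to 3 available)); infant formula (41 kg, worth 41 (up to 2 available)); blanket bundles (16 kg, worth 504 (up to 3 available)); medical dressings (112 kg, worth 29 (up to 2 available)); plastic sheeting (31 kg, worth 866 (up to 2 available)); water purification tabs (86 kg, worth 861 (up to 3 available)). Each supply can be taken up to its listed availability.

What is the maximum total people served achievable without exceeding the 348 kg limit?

Taking the top-ratio supplies first gives 2×seed packs + 3×blanket bundles + 2×plastic sheeting + 2×water purification tabs for 5254 (310 kg).
Dropping 2×seed packs and water purification tabs frees 114 kg; slotting in 2×school kits (152 kg) lifts the total to 5343 at 348 kg.

5343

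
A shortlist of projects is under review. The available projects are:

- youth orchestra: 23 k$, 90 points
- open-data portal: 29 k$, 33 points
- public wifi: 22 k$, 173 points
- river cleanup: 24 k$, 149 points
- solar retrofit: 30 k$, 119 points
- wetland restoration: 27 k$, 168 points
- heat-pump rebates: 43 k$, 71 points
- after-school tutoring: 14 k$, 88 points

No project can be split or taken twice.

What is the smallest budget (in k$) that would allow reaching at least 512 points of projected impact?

Need the lightest bundle worth ≥ 512.
youth orchestra + public wifi + wetland restoration + after-school tutoring: 519 projected impact at 86 k$.
No combination under 86 k$ hits 512.

86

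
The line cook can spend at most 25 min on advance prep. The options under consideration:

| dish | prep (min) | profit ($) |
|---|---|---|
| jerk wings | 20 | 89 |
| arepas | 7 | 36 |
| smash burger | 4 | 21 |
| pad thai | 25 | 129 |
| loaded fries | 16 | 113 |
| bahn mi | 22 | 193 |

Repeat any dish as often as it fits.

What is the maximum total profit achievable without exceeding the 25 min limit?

193

Best packing: bahn mi — 22 min, 193 total.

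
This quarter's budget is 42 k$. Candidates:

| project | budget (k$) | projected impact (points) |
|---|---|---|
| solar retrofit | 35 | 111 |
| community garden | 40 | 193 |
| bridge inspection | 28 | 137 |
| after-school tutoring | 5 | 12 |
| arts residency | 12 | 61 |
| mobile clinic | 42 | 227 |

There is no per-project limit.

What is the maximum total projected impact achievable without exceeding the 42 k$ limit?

227

Best packing: mobile clinic — 42 k$, 227 total.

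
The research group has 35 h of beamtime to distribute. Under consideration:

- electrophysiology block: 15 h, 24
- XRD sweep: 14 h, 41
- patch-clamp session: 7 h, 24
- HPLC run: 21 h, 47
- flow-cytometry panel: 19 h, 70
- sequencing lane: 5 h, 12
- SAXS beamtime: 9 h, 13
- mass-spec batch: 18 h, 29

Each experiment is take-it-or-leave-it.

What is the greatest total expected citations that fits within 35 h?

111

By expected citations per h: flow-cytometry panel 3.68, patch-clamp session 3.43, XRD sweep 2.93 lead.
Filling by ratio: patch-clamp session + flow-cytometry panel + sequencing lane for 106, with 4 h left unused.
Dropping patch-clamp session and sequencing lane frees 12 h; slotting in XRD sweep (14 h) lifts the total to 111 at 33 h.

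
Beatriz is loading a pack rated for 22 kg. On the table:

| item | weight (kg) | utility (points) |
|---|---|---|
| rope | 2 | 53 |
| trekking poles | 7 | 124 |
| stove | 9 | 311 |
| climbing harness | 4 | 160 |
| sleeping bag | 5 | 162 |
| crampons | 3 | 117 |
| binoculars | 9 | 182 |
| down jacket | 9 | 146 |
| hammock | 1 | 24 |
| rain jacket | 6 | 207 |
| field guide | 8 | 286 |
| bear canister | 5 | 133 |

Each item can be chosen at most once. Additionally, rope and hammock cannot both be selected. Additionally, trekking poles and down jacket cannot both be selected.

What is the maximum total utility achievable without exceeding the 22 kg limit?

795

Taking the top-ratio items first gives climbing harness + crampons + hammock + rain jacket + field guide for 794 (22 kg).
Dropping hammock and field guide frees 9 kg; slotting in stove (9 kg) lifts the total to 795 at 22 kg.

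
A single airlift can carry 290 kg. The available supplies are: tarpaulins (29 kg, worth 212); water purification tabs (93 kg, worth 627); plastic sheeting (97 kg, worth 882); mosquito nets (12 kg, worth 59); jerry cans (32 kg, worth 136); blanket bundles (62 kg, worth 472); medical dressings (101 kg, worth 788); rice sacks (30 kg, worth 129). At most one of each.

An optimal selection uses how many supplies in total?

Optimal total is 2354.
One optimal bundle: tarpaulins + plastic sheeting + blanket bundles + medical dressings (289 kg).
All optima have 4 supplies.

4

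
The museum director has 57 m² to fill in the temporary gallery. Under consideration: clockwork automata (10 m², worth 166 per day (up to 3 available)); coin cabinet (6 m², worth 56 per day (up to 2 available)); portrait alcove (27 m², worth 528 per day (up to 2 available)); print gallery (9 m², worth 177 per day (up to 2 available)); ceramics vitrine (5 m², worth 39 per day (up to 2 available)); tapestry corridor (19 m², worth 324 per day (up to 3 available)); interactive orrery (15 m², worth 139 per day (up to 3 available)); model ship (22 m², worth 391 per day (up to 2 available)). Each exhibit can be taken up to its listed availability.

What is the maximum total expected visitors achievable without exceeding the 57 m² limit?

Greedy by ratio would take clockwork automata + portrait alcove + 2×print gallery: 55 m² used, total 1048.
The 28 m² tied up in clockwork automata and 2×print gallery is better spent on portrait alcove — total rises to 1056 (54 m²).
Every other selection either busts 57 m² or exceeds an availability limit or fails to beat 1056.

1056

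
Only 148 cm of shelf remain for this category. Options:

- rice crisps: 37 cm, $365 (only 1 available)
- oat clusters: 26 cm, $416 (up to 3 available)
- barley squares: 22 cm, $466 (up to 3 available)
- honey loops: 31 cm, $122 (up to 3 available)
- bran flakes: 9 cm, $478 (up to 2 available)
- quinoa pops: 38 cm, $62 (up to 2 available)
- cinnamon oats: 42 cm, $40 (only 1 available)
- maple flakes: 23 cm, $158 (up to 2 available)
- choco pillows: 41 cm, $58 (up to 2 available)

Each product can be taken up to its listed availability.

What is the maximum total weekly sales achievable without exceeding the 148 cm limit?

Ranking by ratio (weekly sales/cm): bran flakes 53.11, barley squares 21.18, oat clusters 16.00, rice crisps 9.86.
The ratio ordering already packs tightly: 2×oat clusters + 3×barley squares + 2×bran flakes, 136 cm, 3186.
The spare 12 cm is too small for any remaining product, and no exchange beats 3186.

3186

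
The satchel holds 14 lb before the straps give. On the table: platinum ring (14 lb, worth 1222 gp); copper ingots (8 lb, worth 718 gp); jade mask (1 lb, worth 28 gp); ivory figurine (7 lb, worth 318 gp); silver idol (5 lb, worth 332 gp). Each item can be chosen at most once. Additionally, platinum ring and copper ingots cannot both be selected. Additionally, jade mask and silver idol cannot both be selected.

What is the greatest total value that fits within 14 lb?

1222

By value per lb: copper ingots 89.75, platinum ring 87.29, silver idol 66.40 lead.
Platinum ring uses 14 of the 14 lb and totals 1222.
The closest alternative, copper ingots + silver idol, reaches only 1050.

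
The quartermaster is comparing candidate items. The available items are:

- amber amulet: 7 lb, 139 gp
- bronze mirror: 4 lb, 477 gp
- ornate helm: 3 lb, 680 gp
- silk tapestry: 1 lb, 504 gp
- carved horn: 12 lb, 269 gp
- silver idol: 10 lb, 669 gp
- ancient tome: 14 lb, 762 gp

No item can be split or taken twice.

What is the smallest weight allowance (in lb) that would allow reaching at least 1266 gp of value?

8

Need the lightest bundle worth ≥ 1266.
Taking bronze mirror + ornate helm + silk tapestry gives 1661 (≥ 1266) for 8 lb.
No combination under 8 lb hits 1266.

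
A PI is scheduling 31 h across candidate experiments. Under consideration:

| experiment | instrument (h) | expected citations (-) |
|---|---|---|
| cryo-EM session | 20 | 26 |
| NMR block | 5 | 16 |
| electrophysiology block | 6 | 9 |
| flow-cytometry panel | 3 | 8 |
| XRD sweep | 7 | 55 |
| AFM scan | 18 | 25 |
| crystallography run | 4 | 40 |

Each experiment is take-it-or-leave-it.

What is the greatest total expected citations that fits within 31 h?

128

Ranking by ratio (expected citations/h): crystallography run 10.00, XRD sweep 7.86, NMR block 3.20, flow-cytometry panel 2.67.
Taking NMR block + electrophysiology block + flow-cytometry panel + XRD sweep + crystallography run: 25 h used, 128 in expected citations.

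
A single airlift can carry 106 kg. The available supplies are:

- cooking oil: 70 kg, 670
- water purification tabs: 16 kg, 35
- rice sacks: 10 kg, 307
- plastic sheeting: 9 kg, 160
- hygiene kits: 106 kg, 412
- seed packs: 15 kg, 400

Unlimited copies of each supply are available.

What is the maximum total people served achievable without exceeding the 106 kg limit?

3163

Taking the top-ratio supplies first gives 10×rice sacks for 3070 (100 kg).
Replace rice sacks with seed packs: the trade gains 93 net, giving 3163 at 105 kg.
Every other selection either busts 106 kg or fails to beat 3163.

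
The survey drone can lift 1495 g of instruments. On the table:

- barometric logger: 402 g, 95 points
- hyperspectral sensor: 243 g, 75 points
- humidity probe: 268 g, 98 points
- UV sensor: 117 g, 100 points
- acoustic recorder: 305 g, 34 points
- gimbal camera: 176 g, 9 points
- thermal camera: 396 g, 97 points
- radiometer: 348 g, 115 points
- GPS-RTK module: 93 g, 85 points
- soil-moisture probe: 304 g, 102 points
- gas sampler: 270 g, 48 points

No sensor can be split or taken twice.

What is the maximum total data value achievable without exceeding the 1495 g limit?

575

By data value per g: GPS-RTK module 0.91, UV sensor 0.85, humidity probe 0.37 lead.
The ratio ordering already packs tightly: hyperspectral sensor + humidity probe + UV sensor + radiometer + GPS-RTK module + soil-moisture probe, 1373 g, 575.
The closest alternative, hyperspectral sensor + humidity probe + UV sensor + thermal camera + radiometer + GPS-RTK module, reaches only 570.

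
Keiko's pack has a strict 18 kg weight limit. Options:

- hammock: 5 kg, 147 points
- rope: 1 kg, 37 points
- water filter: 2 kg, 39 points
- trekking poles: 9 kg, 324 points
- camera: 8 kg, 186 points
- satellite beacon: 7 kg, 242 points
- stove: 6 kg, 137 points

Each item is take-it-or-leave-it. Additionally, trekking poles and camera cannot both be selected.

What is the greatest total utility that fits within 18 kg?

By utility per kg: rope 37.00, trekking poles 36.00, satellite beacon 34.57, hammock 29.40 lead.
Greedy by ratio would take rope + trekking poles + satellite beacon: 17 kg used, total 603.
Replace rope with water filter: the trade gains 2 net, giving 605 at 18 kg.
Runner-up rope + trekking poles + satellite beacon tops out at 603.

605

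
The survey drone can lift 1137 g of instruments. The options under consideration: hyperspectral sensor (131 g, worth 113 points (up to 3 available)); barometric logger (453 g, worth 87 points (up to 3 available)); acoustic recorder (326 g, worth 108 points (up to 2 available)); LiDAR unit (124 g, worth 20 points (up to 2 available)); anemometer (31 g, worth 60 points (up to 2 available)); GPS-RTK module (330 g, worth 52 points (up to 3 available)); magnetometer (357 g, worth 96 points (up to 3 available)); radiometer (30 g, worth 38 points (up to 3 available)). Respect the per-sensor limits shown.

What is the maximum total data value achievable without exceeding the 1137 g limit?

721

3×hyperspectral sensor + acoustic recorder + 2×LiDAR unit + 2×anemometer + 3×radiometer uses 1119 of the 1137 g and totals 721.
No other feasible combination exceeds 721.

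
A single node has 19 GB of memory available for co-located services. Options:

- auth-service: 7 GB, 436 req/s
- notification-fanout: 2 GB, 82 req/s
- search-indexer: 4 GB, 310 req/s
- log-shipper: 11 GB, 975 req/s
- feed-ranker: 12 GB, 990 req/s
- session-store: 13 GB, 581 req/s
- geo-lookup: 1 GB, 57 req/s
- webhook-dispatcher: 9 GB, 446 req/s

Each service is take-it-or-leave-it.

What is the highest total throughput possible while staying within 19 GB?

A density-first pass picks notification-fanout + search-indexer + log-shipper + geo-lookup — 1424 at 18 GB.
Replace notification-fanout and search-indexer with auth-service: the trade gains 44 net, giving 1468 at 19 GB.
The closest alternative, notification-fanout + search-indexer + feed-ranker + geo-lookup, reaches only 1439.

1468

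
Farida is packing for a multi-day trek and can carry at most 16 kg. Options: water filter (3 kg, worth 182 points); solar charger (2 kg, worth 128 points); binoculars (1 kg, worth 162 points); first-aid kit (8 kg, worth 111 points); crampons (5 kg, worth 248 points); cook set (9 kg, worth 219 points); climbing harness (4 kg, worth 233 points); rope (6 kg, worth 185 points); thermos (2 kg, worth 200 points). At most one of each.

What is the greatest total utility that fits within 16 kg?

1025

Ranking by ratio (utility/kg): binoculars 162.00, thermos 100.00, solar charger 64.00, water filter 60.67.
The ratio heuristic lands on water filter + solar charger + binoculars + climbing harness + thermos (905) but leaves 4 kg idle.
The 2 kg tied up in solar charger is better spent on crampons — total rises to 1025 (15 kg).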